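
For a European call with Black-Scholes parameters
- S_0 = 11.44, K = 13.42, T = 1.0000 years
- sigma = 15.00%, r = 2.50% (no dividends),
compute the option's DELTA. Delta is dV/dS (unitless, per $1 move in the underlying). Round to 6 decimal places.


d1 = -0.8225343039; d2 = -0.9725343039
phi(d1) = 0.2844437177; exp(-qT) = 1.0000000000; exp(-rT) = 0.9753099120
N(d1) = 0.2053864357
Delta = exp(-qT) * N(d1) = 1.0000000000 * 0.2053864357 = 0.205386

Answer: Delta = 0.205386


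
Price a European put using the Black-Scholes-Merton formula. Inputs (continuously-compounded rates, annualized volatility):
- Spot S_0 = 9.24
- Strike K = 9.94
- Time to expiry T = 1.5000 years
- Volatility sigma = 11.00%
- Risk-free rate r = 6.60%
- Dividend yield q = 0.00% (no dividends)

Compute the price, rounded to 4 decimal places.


Answer: Price = 0.3805

Derivation:
d1 = (ln(S/K) + (r - q + 0.5*sigma^2) * T) / (sigma * sqrt(T)) = 0.26016450
d2 = d1 - sigma * sqrt(T) = 0.12544256
exp(-rT) = 0.90574271; exp(-qT) = 1.00000000
P = K * exp(-rT) * N(-d2) - S_0 * exp(-qT) * N(-d1)
N(-d1) = 0.39736844; N(-d2) = 0.45008660
P = 9.9400 * 0.90574271 * 0.45008660 - 9.2400 * 1.00000000 * 0.39736844 = 0.3805


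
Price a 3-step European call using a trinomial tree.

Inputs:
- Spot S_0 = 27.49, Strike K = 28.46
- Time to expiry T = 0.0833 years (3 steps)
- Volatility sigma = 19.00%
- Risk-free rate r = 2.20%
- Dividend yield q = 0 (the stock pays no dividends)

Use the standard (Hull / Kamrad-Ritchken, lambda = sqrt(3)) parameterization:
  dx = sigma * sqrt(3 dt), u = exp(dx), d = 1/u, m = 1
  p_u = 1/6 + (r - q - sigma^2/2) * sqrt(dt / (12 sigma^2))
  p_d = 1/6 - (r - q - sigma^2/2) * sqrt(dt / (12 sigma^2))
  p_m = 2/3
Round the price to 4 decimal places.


Answer: Price = V(0,0) = 0.2804

Derivation:
dt = T/N = 0.027767; dx = sigma*sqrt(3*dt) = 0.054837
u = exp(dx) = 1.056369; d = 1/u = 0.946639
p_u = 0.167667, p_m = 0.666667, p_d = 0.165667
Discount per step: exp(-r*dt) = 0.999389
Stock lattice S(k, j) with j the centered position index:
  k=0: S(0,+0) = 27.4900
  k=1: S(1,-1) = 26.0231; S(1,+0) = 27.4900; S(1,+1) = 29.0396
  k=2: S(2,-2) = 24.6345; S(2,-1) = 26.0231; S(2,+0) = 27.4900; S(2,+1) = 29.0396; S(2,+2) = 30.6765
  k=3: S(3,-3) = 23.3200; S(3,-2) = 24.6345; S(3,-1) = 26.0231; S(3,+0) = 27.4900; S(3,+1) = 29.0396; S(3,+2) = 30.6765; S(3,+3) = 32.4057
Terminal payoffs V(N, j) = max(S_T - K, 0):
  V(3,-3) = 0.000000; V(3,-2) = 0.000000; V(3,-1) = 0.000000; V(3,+0) = 0.000000; V(3,+1) = 0.579577; V(3,+2) = 2.216501; V(3,+3) = 3.945696
Backward induction: V(k, j) = exp(-r*dt) * [p_u * V(k+1, j+1) + p_m * V(k+1, j) + p_d * V(k+1, j-1)]
  V(2,-2) = exp(-r*dt) * [p_u*0.000000 + p_m*0.000000 + p_d*0.000000] = 0.000000
  V(2,-1) = exp(-r*dt) * [p_u*0.000000 + p_m*0.000000 + p_d*0.000000] = 0.000000
  V(2,+0) = exp(-r*dt) * [p_u*0.579577 + p_m*0.000000 + p_d*0.000000] = 0.097116
  V(2,+1) = exp(-r*dt) * [p_u*2.216501 + p_m*0.579577 + p_d*0.000000] = 0.757555
  V(2,+2) = exp(-r*dt) * [p_u*3.945696 + p_m*2.216501 + p_d*0.579577] = 2.233880
  V(1,-1) = exp(-r*dt) * [p_u*0.097116 + p_m*0.000000 + p_d*0.000000] = 0.016273
  V(1,+0) = exp(-r*dt) * [p_u*0.757555 + p_m*0.097116 + p_d*0.000000] = 0.191644
  V(1,+1) = exp(-r*dt) * [p_u*2.233880 + p_m*0.757555 + p_d*0.097116] = 0.895126
  V(0,+0) = exp(-r*dt) * [p_u*0.895126 + p_m*0.191644 + p_d*0.016273] = 0.280370


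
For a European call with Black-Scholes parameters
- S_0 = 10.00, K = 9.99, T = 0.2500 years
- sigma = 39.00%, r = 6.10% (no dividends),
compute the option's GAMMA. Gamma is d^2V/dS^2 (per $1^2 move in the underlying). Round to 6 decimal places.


Answer: Gamma = 0.201268

Derivation:
d1 = 0.1808358991; d2 = -0.0141641009
phi(d1) = 0.3924722894; exp(-qT) = 1.0000000000; exp(-rT) = 0.9848656924
Gamma = exp(-qT) * phi(d1) / (S * sigma * sqrt(T)) = 1.0000000000 * 0.3924722894 / (10.0000 * 0.3900 * 0.5000000000) = 0.201268


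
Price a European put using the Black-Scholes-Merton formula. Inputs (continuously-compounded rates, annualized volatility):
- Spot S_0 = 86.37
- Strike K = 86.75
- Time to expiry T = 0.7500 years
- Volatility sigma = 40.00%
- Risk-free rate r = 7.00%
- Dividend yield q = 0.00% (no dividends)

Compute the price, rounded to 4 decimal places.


Answer: Price = 9.6799

Derivation:
d1 = (ln(S/K) + (r - q + 0.5*sigma^2) * T) / (sigma * sqrt(T)) = 0.31208661
d2 = d1 - sigma * sqrt(T) = -0.03432355
exp(-rT) = 0.94885432; exp(-qT) = 1.00000000
P = K * exp(-rT) * N(-d2) - S_0 * exp(-qT) * N(-d1)
N(-d1) = 0.37748735; N(-d2) = 0.51369043
P = 86.7500 * 0.94885432 * 0.51369043 - 86.3700 * 1.00000000 * 0.37748735 = 9.6799


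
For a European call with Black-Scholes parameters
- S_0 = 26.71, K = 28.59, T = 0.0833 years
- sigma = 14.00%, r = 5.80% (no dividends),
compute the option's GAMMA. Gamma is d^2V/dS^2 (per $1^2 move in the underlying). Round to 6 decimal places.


Answer: Gamma = 0.112303

Derivation:
d1 = -1.5435966823; d2 = -1.5840031174
phi(d1) = 0.1212035528; exp(-qT) = 1.0000000000; exp(-rT) = 0.9951802524
Gamma = exp(-qT) * phi(d1) / (S * sigma * sqrt(T)) = 1.0000000000 * 0.1212035528 / (26.7100 * 0.1400 * 0.2886173938) = 0.112303


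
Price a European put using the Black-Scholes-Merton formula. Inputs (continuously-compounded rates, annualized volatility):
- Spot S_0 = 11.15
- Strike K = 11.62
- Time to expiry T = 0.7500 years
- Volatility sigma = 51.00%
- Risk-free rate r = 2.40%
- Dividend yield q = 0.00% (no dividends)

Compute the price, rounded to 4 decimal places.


d1 = (ln(S/K) + (r - q + 0.5*sigma^2) * T) / (sigma * sqrt(T)) = 0.16810911
d2 = d1 - sigma * sqrt(T) = -0.27356385
exp(-rT) = 0.98216103; exp(-qT) = 1.00000000
P = K * exp(-rT) * N(-d2) - S_0 * exp(-qT) * N(-d1)
N(-d1) = 0.43324872; N(-d2) = 0.60779009
P = 11.6200 * 0.98216103 * 0.60779009 - 11.1500 * 1.00000000 * 0.43324872 = 2.1058

Answer: Price = 2.1058


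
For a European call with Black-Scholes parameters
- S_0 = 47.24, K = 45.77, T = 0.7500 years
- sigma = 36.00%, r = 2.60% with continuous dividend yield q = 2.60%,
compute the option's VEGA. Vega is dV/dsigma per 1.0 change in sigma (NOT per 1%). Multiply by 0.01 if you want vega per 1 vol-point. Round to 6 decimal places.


d1 = 0.2572805483; d2 = -0.0544885971
phi(d1) = 0.3859547388; exp(-qT) = 0.9806888952; exp(-rT) = 0.9806888952
Vega = S * exp(-qT) * phi(d1) * sqrt(T) = 47.2400 * 0.9806888952 * 0.3859547388 * 0.8660254038 = 15.484891

Answer: Vega = 15.484891


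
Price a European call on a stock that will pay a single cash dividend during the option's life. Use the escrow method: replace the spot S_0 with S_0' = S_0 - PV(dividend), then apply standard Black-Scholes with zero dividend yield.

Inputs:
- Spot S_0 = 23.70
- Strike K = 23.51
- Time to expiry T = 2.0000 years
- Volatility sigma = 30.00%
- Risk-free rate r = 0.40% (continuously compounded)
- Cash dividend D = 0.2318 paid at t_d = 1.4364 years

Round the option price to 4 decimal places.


Answer: Price = 4.0043

Derivation:
PV(D) = D * exp(-r * t_d) = 0.2318 * 0.99427087 = 0.23047199
S_0' = S_0 - PV(D) = 23.7000 - 0.23047199 = 23.46952801
d1 = (ln(S_0'/K) + (r + sigma^2/2)*T) / (sigma*sqrt(T)) = 0.22692715
d2 = d1 - sigma*sqrt(T) = -0.19733692
exp(-rT) = 0.99203191
N(d1) = 0.58975981; N(d2) = 0.42178195
C = S_0' * N(d1) - K * exp(-rT) * N(d2) = 23.46952801 * 0.58975981 - 23.5100 * 0.99203191 * 0.42178195 = 4.0043


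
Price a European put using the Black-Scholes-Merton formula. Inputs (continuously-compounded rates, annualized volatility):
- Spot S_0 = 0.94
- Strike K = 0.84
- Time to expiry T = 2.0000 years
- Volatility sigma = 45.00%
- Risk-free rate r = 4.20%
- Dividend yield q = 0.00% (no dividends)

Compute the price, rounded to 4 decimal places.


Answer: Price = 0.1396

Derivation:
d1 = (ln(S/K) + (r - q + 0.5*sigma^2) * T) / (sigma * sqrt(T)) = 0.62693342
d2 = d1 - sigma * sqrt(T) = -0.00946269
exp(-rT) = 0.91943126; exp(-qT) = 1.00000000
P = K * exp(-rT) * N(-d2) - S_0 * exp(-qT) * N(-d1)
N(-d1) = 0.26535144; N(-d2) = 0.50377501
P = 0.8400 * 0.91943126 * 0.50377501 - 0.9400 * 1.00000000 * 0.26535144 = 0.1396


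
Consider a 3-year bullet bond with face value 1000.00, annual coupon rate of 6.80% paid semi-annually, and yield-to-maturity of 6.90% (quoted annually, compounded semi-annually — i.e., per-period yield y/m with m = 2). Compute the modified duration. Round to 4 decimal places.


Answer: Modified duration = 2.6714

Derivation:
Coupon per period c = face * coupon_rate / m = 34.000000
Periods per year m = 2; per-period yield y/m = 0.034500
Number of cashflows N = 6
Cashflows (t years, CF_t, discount factor 1/(1+y/m)^(m*t), PV):
  t = 0.5000: CF_t = 34.000000, DF = 0.966651, PV = 32.866119
  t = 1.0000: CF_t = 34.000000, DF = 0.934413, PV = 31.770052
  t = 1.5000: CF_t = 34.000000, DF = 0.903251, PV = 30.710539
  t = 2.0000: CF_t = 34.000000, DF = 0.873128, PV = 29.686359
  t = 2.5000: CF_t = 34.000000, DF = 0.844010, PV = 28.696336
  t = 3.0000: CF_t = 1034.000000, DF = 0.815863, PV = 843.601938
Price P = sum_t PV_t = 997.331342
First compute Macaulay numerator sum_t t * PV_t:
  t * PV_t at t = 0.5000: 16.433059
  t * PV_t at t = 1.0000: 31.770052
  t * PV_t at t = 1.5000: 46.065808
  t * PV_t at t = 2.0000: 59.372718
  t * PV_t at t = 2.5000: 71.740839
  t * PV_t at t = 3.0000: 2530.805814
Macaulay duration D = 2756.188290 / 997.331342 = 2.763563
Modified duration = D / (1 + y/m) = 2.763563 / (1 + 0.034500) = 2.671400


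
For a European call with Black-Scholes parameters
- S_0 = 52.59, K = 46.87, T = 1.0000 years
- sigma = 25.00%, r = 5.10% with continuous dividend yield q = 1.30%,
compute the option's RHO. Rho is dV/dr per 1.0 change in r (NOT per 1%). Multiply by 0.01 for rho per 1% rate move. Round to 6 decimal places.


Answer: Rho = 30.602278

Derivation:
d1 = 0.7375927027; d2 = 0.4875927027
phi(d1) = 0.3039293425; exp(-qT) = 0.9870841350; exp(-rT) = 0.9502786705
N(d2) = 0.6870808173
Rho = K*T*exp(-rT)*N(d2) = 46.8700 * 1.0000 * 0.9502786705 * 0.6870808173 = 30.602278


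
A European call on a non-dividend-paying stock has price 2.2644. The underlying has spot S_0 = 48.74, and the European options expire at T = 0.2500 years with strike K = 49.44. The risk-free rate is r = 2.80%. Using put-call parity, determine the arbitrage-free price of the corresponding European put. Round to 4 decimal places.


Answer: Put price = 2.6195

Derivation:
Put-call parity: C - P = S_0 * exp(-qT) - K * exp(-rT).
S_0 * exp(-qT) = 48.7400 * 1.00000000 = 48.74000000
K * exp(-rT) = 49.4400 * 0.99302444 = 49.09512846
P = C - S*exp(-qT) + K*exp(-rT)
P = 2.2644 - 48.74000000 + 49.09512846 = 2.6195


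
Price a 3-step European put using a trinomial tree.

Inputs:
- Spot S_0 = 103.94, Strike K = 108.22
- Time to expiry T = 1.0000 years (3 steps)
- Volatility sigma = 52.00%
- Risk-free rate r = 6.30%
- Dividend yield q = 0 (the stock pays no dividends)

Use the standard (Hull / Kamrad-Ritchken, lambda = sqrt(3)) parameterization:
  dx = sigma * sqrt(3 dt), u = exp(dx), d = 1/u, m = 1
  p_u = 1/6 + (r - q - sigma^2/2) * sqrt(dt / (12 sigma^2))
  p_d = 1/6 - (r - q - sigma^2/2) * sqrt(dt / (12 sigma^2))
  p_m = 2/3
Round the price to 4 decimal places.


Answer: Price = V(0,0) = 18.7274

Derivation:
dt = T/N = 0.333333; dx = sigma*sqrt(3*dt) = 0.520000
u = exp(dx) = 1.682028; d = 1/u = 0.594521
p_u = 0.143526, p_m = 0.666667, p_d = 0.189808
Discount per step: exp(-r*dt) = 0.979219
Stock lattice S(k, j) with j the centered position index:
  k=0: S(0,+0) = 103.9400
  k=1: S(1,-1) = 61.7945; S(1,+0) = 103.9400; S(1,+1) = 174.8300
  k=2: S(2,-2) = 36.7381; S(2,-1) = 61.7945; S(2,+0) = 103.9400; S(2,+1) = 174.8300; S(2,+2) = 294.0688
  k=3: S(3,-3) = 21.8415; S(3,-2) = 36.7381; S(3,-1) = 61.7945; S(3,+0) = 103.9400; S(3,+1) = 174.8300; S(3,+2) = 294.0688; S(3,+3) = 494.6319
Terminal payoffs V(N, j) = max(K - S_T, 0):
  V(3,-3) = 86.378457; V(3,-2) = 71.481920; V(3,-1) = 46.425534; V(3,+0) = 4.280000; V(3,+1) = 0.000000; V(3,+2) = 0.000000; V(3,+3) = 0.000000
Backward induction: V(k, j) = exp(-r*dt) * [p_u * V(k+1, j+1) + p_m * V(k+1, j) + p_d * V(k+1, j-1)]
  V(2,-2) = exp(-r*dt) * [p_u*46.425534 + p_m*71.481920 + p_d*86.378457] = 69.243671
  V(2,-1) = exp(-r*dt) * [p_u*4.280000 + p_m*46.425534 + p_d*71.481920] = 44.194565
  V(2,+0) = exp(-r*dt) * [p_u*0.000000 + p_m*4.280000 + p_d*46.425534] = 11.422841
  V(2,+1) = exp(-r*dt) * [p_u*0.000000 + p_m*0.000000 + p_d*4.280000] = 0.795495
  V(2,+2) = exp(-r*dt) * [p_u*0.000000 + p_m*0.000000 + p_d*0.000000] = 0.000000
  V(1,-1) = exp(-r*dt) * [p_u*11.422841 + p_m*44.194565 + p_d*69.243671] = 43.326028
  V(1,+0) = exp(-r*dt) * [p_u*0.795495 + p_m*11.422841 + p_d*44.194565] = 15.782923
  V(1,+1) = exp(-r*dt) * [p_u*0.000000 + p_m*0.795495 + p_d*11.422841] = 2.642396
  V(0,+0) = exp(-r*dt) * [p_u*2.642396 + p_m*15.782923 + p_d*43.326028] = 18.727380


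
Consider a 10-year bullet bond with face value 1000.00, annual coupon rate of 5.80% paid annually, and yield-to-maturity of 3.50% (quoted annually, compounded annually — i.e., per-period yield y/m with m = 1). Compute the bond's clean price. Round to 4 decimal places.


Coupon per period c = face * coupon_rate / m = 58.000000
Periods per year m = 1; per-period yield y/m = 0.035000
Number of cashflows N = 10
Cashflows (t years, CF_t, discount factor 1/(1+y/m)^(m*t), PV):
  t = 1.0000: CF_t = 58.000000, DF = 0.966184, PV = 56.038647
  t = 2.0000: CF_t = 58.000000, DF = 0.933511, PV = 54.143621
  t = 3.0000: CF_t = 58.000000, DF = 0.901943, PV = 52.312677
  t = 4.0000: CF_t = 58.000000, DF = 0.871442, PV = 50.543649
  t = 5.0000: CF_t = 58.000000, DF = 0.841973, PV = 48.834444
  t = 6.0000: CF_t = 58.000000, DF = 0.813501, PV = 47.183037
  t = 7.0000: CF_t = 58.000000, DF = 0.785991, PV = 45.587476
  t = 8.0000: CF_t = 58.000000, DF = 0.759412, PV = 44.045870
  t = 9.0000: CF_t = 58.000000, DF = 0.733731, PV = 42.556396
  t = 10.0000: CF_t = 1058.000000, DF = 0.708919, PV = 750.036105
Price P = sum_t PV_t = 1191.281922

Answer: Price = 1191.2819


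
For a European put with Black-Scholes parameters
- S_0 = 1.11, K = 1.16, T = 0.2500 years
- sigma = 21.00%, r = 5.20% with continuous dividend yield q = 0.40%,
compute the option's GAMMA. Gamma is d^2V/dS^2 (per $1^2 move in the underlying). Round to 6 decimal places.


d1 = -0.2528332361; d2 = -0.3578332361
phi(d1) = 0.3863927824; exp(-qT) = 0.9990004998; exp(-rT) = 0.9870841350
Gamma = exp(-qT) * phi(d1) / (S * sigma * sqrt(T)) = 0.9990004998 * 0.3863927824 / (1.1100 * 0.2100 * 0.5000000000) = 3.311940

Answer: Gamma = 3.311940


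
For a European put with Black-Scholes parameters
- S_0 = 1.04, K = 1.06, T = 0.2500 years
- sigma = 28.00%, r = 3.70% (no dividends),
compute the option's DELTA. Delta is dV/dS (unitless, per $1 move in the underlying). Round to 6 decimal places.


d1 = 0.0000128931; d2 = -0.1399871069
phi(d1) = 0.3989422804; exp(-qT) = 1.0000000000; exp(-rT) = 0.9907926496
N(-d1) = 0.4999948564
Delta = -exp(-qT) * N(-d1) = -1.0000000000 * 0.4999948564 = -0.499995

Answer: Delta = -0.499995


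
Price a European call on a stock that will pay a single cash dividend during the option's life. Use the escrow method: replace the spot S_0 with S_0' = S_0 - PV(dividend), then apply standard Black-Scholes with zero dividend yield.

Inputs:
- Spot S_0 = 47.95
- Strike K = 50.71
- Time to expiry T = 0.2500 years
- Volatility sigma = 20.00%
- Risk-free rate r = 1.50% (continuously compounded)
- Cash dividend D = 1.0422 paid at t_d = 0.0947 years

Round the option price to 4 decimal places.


Answer: Price = 0.6474

Derivation:
PV(D) = D * exp(-r * t_d) = 1.0422 * 0.99858051 = 1.04072061
S_0' = S_0 - PV(D) = 47.9500 - 1.04072061 = 46.90927939
d1 = (ln(S_0'/K) + (r + sigma^2/2)*T) / (sigma*sqrt(T)) = -0.69157619
d2 = d1 - sigma*sqrt(T) = -0.79157619
exp(-rT) = 0.99625702
N(d1) = 0.24460176; N(d2) = 0.21430392
C = S_0' * N(d1) - K * exp(-rT) * N(d2) = 46.90927939 * 0.24460176 - 50.7100 * 0.99625702 * 0.21430392 = 0.6474


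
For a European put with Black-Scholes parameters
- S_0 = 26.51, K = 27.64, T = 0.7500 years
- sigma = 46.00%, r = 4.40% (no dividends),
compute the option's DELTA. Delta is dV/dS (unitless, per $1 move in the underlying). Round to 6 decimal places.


Answer: Delta = -0.429659

Derivation:
d1 = 0.1772415659; d2 = -0.2211301198
phi(d1) = 0.3927249364; exp(-qT) = 1.0000000000; exp(-rT) = 0.9675385596
N(-d1) = 0.4296593238
Delta = -exp(-qT) * N(-d1) = -1.0000000000 * 0.4296593238 = -0.429659


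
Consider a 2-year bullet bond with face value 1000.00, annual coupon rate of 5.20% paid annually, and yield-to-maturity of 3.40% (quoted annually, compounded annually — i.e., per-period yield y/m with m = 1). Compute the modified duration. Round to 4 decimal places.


Answer: Modified duration = 1.8872

Derivation:
Coupon per period c = face * coupon_rate / m = 52.000000
Periods per year m = 1; per-period yield y/m = 0.034000
Number of cashflows N = 2
Cashflows (t years, CF_t, discount factor 1/(1+y/m)^(m*t), PV):
  t = 1.0000: CF_t = 52.000000, DF = 0.967118, PV = 50.290135
  t = 2.0000: CF_t = 1052.000000, DF = 0.935317, PV = 983.953698
Price P = sum_t PV_t = 1034.243833
First compute Macaulay numerator sum_t t * PV_t:
  t * PV_t at t = 1.0000: 50.290135
  t * PV_t at t = 2.0000: 1967.907396
Macaulay duration D = 2018.197532 / 1034.243833 = 1.951375
Modified duration = D / (1 + y/m) = 1.951375 / (1 + 0.034000) = 1.887210


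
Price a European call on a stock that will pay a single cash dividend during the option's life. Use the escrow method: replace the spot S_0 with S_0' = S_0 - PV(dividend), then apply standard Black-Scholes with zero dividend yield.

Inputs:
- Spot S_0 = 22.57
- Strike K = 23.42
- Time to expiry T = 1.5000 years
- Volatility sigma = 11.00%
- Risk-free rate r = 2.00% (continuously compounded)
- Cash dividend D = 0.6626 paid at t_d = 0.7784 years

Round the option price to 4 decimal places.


PV(D) = D * exp(-r * t_d) = 0.6626 * 0.98455255 = 0.65236452
S_0' = S_0 - PV(D) = 22.5700 - 0.65236452 = 21.91763548
d1 = (ln(S_0'/K) + (r + sigma^2/2)*T) / (sigma*sqrt(T)) = -0.20207379
d2 = d1 - sigma*sqrt(T) = -0.33679573
exp(-rT) = 0.97044553
N(d1) = 0.41992952; N(d2) = 0.36813545
C = S_0' * N(d1) - K * exp(-rT) * N(d2) = 21.91763548 * 0.41992952 - 23.4200 * 0.97044553 * 0.36813545 = 0.8369

Answer: Price = 0.8369


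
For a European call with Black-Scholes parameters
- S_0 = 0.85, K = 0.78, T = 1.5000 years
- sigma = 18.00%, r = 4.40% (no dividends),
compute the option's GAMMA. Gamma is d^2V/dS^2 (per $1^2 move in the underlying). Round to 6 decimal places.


Answer: Gamma = 1.546640

Derivation:
d1 = 0.7994518964; d2 = 0.5789978195
phi(d1) = 0.2898185619; exp(-qT) = 1.0000000000; exp(-rT) = 0.9361308643
Gamma = exp(-qT) * phi(d1) / (S * sigma * sqrt(T)) = 1.0000000000 * 0.2898185619 / (0.8500 * 0.1800 * 1.2247448714) = 1.546640


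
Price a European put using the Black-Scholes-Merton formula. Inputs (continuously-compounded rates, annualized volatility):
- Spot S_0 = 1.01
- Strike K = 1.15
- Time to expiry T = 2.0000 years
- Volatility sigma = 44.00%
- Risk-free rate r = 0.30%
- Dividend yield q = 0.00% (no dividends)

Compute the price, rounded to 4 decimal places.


Answer: Price = 0.3346

Derivation:
d1 = (ln(S/K) + (r - q + 0.5*sigma^2) * T) / (sigma * sqrt(T)) = 0.11215419
d2 = d1 - sigma * sqrt(T) = -0.51009978
exp(-rT) = 0.99401796; exp(-qT) = 1.00000000
P = K * exp(-rT) * N(-d2) - S_0 * exp(-qT) * N(-d1)
N(-d1) = 0.45535058; N(-d2) = 0.69500922
P = 1.1500 * 0.99401796 * 0.69500922 - 1.0100 * 1.00000000 * 0.45535058 = 0.3346


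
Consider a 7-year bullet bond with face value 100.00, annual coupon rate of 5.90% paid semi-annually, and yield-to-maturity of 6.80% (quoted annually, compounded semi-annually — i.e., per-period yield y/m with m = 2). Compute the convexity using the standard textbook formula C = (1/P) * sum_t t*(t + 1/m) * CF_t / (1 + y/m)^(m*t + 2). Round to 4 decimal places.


Answer: Convexity = 38.0504

Derivation:
Coupon per period c = face * coupon_rate / m = 2.950000
Periods per year m = 2; per-period yield y/m = 0.034000
Number of cashflows N = 14
Cashflows (t years, CF_t, discount factor 1/(1+y/m)^(m*t), PV):
  t = 0.5000: CF_t = 2.950000, DF = 0.967118, PV = 2.852998
  t = 1.0000: CF_t = 2.950000, DF = 0.935317, PV = 2.759186
  t = 1.5000: CF_t = 2.950000, DF = 0.904562, PV = 2.668458
  t = 2.0000: CF_t = 2.950000, DF = 0.874818, PV = 2.580714
  t = 2.5000: CF_t = 2.950000, DF = 0.846052, PV = 2.495855
  t = 3.0000: CF_t = 2.950000, DF = 0.818233, PV = 2.413786
  t = 3.5000: CF_t = 2.950000, DF = 0.791327, PV = 2.334416
  t = 4.0000: CF_t = 2.950000, DF = 0.765307, PV = 2.257656
  t = 4.5000: CF_t = 2.950000, DF = 0.740142, PV = 2.183419
  t = 5.0000: CF_t = 2.950000, DF = 0.715805, PV = 2.111624
  t = 5.5000: CF_t = 2.950000, DF = 0.692268, PV = 2.042190
  t = 6.0000: CF_t = 2.950000, DF = 0.669505, PV = 1.975038
  t = 6.5000: CF_t = 2.950000, DF = 0.647490, PV = 1.910095
  t = 7.0000: CF_t = 102.950000, DF = 0.626199, PV = 64.467200
Price P = sum_t PV_t = 95.052635
Convexity numerator sum_t t*(t + 1/m) * CF_t / (1+y/m)^(m*t + 2):
  t = 0.5000: term = 1.334229
  t = 1.0000: term = 3.871071
  t = 1.5000: term = 7.487565
  t = 2.0000: term = 12.068931
  t = 2.5000: term = 17.508120
  t = 3.0000: term = 23.705385
  t = 3.5000: term = 30.567872
  t = 4.0000: term = 38.009235
  t = 4.5000: term = 45.949269
  t = 5.0000: term = 54.313557
  t = 5.5000: term = 63.033141
  t = 6.0000: term = 72.044209
  t = 6.5000: term = 81.287793
  t = 7.0000: term = 3165.607267
Convexity = (1/P) * sum = 3616.787643 / 95.052635 = 38.050367


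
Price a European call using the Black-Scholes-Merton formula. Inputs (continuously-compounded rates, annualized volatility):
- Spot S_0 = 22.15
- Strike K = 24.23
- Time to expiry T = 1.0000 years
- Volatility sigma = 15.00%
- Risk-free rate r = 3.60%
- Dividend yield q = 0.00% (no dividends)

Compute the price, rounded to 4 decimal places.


d1 = (ln(S/K) + (r - q + 0.5*sigma^2) * T) / (sigma * sqrt(T)) = -0.28336026
d2 = d1 - sigma * sqrt(T) = -0.43336026
exp(-rT) = 0.96464029; exp(-qT) = 1.00000000
C = S_0 * exp(-qT) * N(d1) - K * exp(-rT) * N(d2)
N(d1) = 0.38845035; N(d2) = 0.33237653
C = 22.1500 * 1.00000000 * 0.38845035 - 24.2300 * 0.96464029 * 0.33237653 = 0.8355

Answer: Price = 0.8355


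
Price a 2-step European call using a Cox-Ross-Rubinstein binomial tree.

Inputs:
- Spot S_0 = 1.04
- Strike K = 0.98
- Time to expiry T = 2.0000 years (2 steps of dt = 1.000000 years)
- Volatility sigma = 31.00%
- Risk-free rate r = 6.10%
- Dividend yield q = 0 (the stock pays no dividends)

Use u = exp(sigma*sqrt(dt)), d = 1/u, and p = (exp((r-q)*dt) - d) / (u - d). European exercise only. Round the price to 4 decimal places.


Answer: Price = V(0,0) = 0.2573

Derivation:
dt = T/N = 1.000000
u = exp(sigma*sqrt(dt)) = 1.363425; d = 1/u = 0.733447
p = (exp((r-q)*dt) - d) / (u - d) = 0.522958
Discount per step: exp(-r*dt) = 0.940823
Stock lattice S(k, i) with i counting down-moves:
  k=0: S(0,0) = 1.0400
  k=1: S(1,0) = 1.4180; S(1,1) = 0.7628
  k=2: S(2,0) = 1.9333; S(2,1) = 1.0400; S(2,2) = 0.5595
Terminal payoffs V(N, i) = max(S_T - K, 0):
  V(2,0) = 0.953285; V(2,1) = 0.060000; V(2,2) = 0.000000
Backward induction: V(k, i) = exp(-r*dt) * [p * V(k+1, i) + (1-p) * V(k+1, i+1)].
  V(1,0) = exp(-r*dt) * [p*0.953285 + (1-p)*0.060000] = 0.495955
  V(1,1) = exp(-r*dt) * [p*0.060000 + (1-p)*0.000000] = 0.029521
  V(0,0) = exp(-r*dt) * [p*0.495955 + (1-p)*0.029521] = 0.257265


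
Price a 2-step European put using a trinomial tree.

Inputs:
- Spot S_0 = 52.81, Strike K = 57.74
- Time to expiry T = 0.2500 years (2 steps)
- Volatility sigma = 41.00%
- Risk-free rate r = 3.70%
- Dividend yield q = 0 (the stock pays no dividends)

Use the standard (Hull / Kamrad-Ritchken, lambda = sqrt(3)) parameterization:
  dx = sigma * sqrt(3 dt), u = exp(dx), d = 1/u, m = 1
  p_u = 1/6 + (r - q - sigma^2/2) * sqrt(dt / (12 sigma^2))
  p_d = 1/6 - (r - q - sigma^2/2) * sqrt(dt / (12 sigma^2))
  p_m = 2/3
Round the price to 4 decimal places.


Answer: Price = V(0,0) = 7.1785

Derivation:
dt = T/N = 0.125000; dx = sigma*sqrt(3*dt) = 0.251073
u = exp(dx) = 1.285404; d = 1/u = 0.777966
p_u = 0.154954, p_m = 0.666667, p_d = 0.178379
Discount per step: exp(-r*dt) = 0.995386
Stock lattice S(k, j) with j the centered position index:
  k=0: S(0,+0) = 52.8100
  k=1: S(1,-1) = 41.0844; S(1,+0) = 52.8100; S(1,+1) = 67.8822
  k=2: S(2,-2) = 31.9622; S(2,-1) = 41.0844; S(2,+0) = 52.8100; S(2,+1) = 67.8822; S(2,+2) = 87.2560
Terminal payoffs V(N, j) = max(K - S_T, 0):
  V(2,-2) = 25.777761; V(2,-1) = 16.655625; V(2,+0) = 4.930000; V(2,+1) = 0.000000; V(2,+2) = 0.000000
Backward induction: V(k, j) = exp(-r*dt) * [p_u * V(k+1, j+1) + p_m * V(k+1, j) + p_d * V(k+1, j-1)]
  V(1,-1) = exp(-r*dt) * [p_u*4.930000 + p_m*16.655625 + p_d*25.777761] = 16.389906
  V(1,+0) = exp(-r*dt) * [p_u*0.000000 + p_m*4.930000 + p_d*16.655625] = 6.228804
  V(1,+1) = exp(-r*dt) * [p_u*0.000000 + p_m*0.000000 + p_d*4.930000] = 0.875350
  V(0,+0) = exp(-r*dt) * [p_u*0.875350 + p_m*6.228804 + p_d*16.389906] = 7.178511


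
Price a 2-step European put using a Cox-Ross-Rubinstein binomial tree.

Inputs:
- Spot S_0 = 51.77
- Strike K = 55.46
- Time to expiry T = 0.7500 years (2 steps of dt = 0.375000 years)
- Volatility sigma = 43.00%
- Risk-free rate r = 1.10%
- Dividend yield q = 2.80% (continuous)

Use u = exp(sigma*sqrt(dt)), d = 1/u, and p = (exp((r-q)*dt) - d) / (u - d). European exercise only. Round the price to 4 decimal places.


Answer: Price = V(0,0) = 10.0138

Derivation:
dt = T/N = 0.375000
u = exp(sigma*sqrt(dt)) = 1.301243; d = 1/u = 0.768496
p = (exp((r-q)*dt) - d) / (u - d) = 0.422620
Discount per step: exp(-r*dt) = 0.995883
Stock lattice S(k, i) with i counting down-moves:
  k=0: S(0,0) = 51.7700
  k=1: S(1,0) = 67.3654; S(1,1) = 39.7850
  k=2: S(2,0) = 87.6587; S(2,1) = 51.7700; S(2,2) = 30.5746
Terminal payoffs V(N, i) = max(K - S_T, 0):
  V(2,0) = 0.000000; V(2,1) = 3.690000; V(2,2) = 24.885371
Backward induction: V(k, i) = exp(-r*dt) * [p * V(k+1, i) + (1-p) * V(k+1, i+1)].
  V(1,0) = exp(-r*dt) * [p*0.000000 + (1-p)*3.690000] = 2.121764
  V(1,1) = exp(-r*dt) * [p*3.690000 + (1-p)*24.885371] = 15.862227
  V(0,0) = exp(-r*dt) * [p*2.121764 + (1-p)*15.862227] = 10.013847


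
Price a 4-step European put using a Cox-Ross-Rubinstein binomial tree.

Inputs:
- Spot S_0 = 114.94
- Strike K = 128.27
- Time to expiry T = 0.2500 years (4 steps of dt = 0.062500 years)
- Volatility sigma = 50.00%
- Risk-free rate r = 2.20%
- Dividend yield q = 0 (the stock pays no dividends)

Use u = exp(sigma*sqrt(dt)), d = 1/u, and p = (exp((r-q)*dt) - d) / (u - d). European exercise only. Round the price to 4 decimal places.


Answer: Price = V(0,0) = 20.0175

Derivation:
dt = T/N = 0.062500
u = exp(sigma*sqrt(dt)) = 1.133148; d = 1/u = 0.882497
p = (exp((r-q)*dt) - d) / (u - d) = 0.474280
Discount per step: exp(-r*dt) = 0.998626
Stock lattice S(k, i) with i counting down-moves:
  k=0: S(0,0) = 114.9400
  k=1: S(1,0) = 130.2441; S(1,1) = 101.4342
  k=2: S(2,0) = 147.5859; S(2,1) = 114.9400; S(2,2) = 89.5154
  k=3: S(3,0) = 167.2367; S(3,1) = 130.2441; S(3,2) = 101.4342; S(3,3) = 78.9970
  k=4: S(4,0) = 189.5040; S(4,1) = 147.5859; S(4,2) = 114.9400; S(4,3) = 89.5154; S(4,4) = 69.7146
Terminal payoffs V(N, i) = max(K - S_T, 0):
  V(4,0) = 0.000000; V(4,1) = 0.000000; V(4,2) = 13.330000; V(4,3) = 38.754638; V(4,4) = 58.555366
Backward induction: V(k, i) = exp(-r*dt) * [p * V(k+1, i) + (1-p) * V(k+1, i+1)].
  V(3,0) = exp(-r*dt) * [p*0.000000 + (1-p)*0.000000] = 0.000000
  V(3,1) = exp(-r*dt) * [p*0.000000 + (1-p)*13.330000] = 6.998217
  V(3,2) = exp(-r*dt) * [p*13.330000 + (1-p)*38.754638] = 26.659556
  V(3,3) = exp(-r*dt) * [p*38.754638 + (1-p)*58.555366] = 49.096720
  V(2,0) = exp(-r*dt) * [p*0.000000 + (1-p)*6.998217] = 3.674047
  V(2,1) = exp(-r*dt) * [p*6.998217 + (1-p)*26.659556] = 17.310755
  V(2,2) = exp(-r*dt) * [p*26.659556 + (1-p)*49.096720] = 38.402380
  V(1,0) = exp(-r*dt) * [p*3.674047 + (1-p)*17.310755] = 10.828237
  V(1,1) = exp(-r*dt) * [p*17.310755 + (1-p)*38.402380] = 28.360020
  V(0,0) = exp(-r*dt) * [p*10.828237 + (1-p)*28.360020] = 20.017501


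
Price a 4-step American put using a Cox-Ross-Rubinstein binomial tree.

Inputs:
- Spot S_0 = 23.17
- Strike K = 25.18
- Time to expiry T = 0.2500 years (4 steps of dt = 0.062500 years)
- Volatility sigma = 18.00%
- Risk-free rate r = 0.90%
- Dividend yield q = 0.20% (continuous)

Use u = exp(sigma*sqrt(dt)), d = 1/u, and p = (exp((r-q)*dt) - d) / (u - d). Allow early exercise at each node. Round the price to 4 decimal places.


dt = T/N = 0.062500
u = exp(sigma*sqrt(dt)) = 1.046028; d = 1/u = 0.955997
p = (exp((r-q)*dt) - d) / (u - d) = 0.493612
Discount per step: exp(-r*dt) = 0.999438
Stock lattice S(k, i) with i counting down-moves:
  k=0: S(0,0) = 23.1700
  k=1: S(1,0) = 24.2365; S(1,1) = 22.1505
  k=2: S(2,0) = 25.3520; S(2,1) = 23.1700; S(2,2) = 21.1758
  k=3: S(3,0) = 26.5189; S(3,1) = 24.2365; S(3,2) = 22.1505; S(3,3) = 20.2440
  k=4: S(4,0) = 27.7395; S(4,1) = 25.3520; S(4,2) = 23.1700; S(4,3) = 21.1758; S(4,4) = 19.3532
Terminal payoffs V(N, i) = max(K - S_T, 0):
  V(4,0) = 0.000000; V(4,1) = 0.000000; V(4,2) = 2.010000; V(4,3) = 4.004214; V(4,4) = 5.826789
Backward induction: V(k, i) = exp(-r*dt) * [p * V(k+1, i) + (1-p) * V(k+1, i+1)]; then take max(V_cont, immediate exercise) for American.
  V(3,0) = exp(-r*dt) * [p*0.000000 + (1-p)*0.000000] = 0.000000; exercise = 0.000000; V(3,0) = max -> 0.000000
  V(3,1) = exp(-r*dt) * [p*0.000000 + (1-p)*2.010000] = 1.017267; exercise = 0.943534; V(3,1) = max -> 1.017267
  V(3,2) = exp(-r*dt) * [p*2.010000 + (1-p)*4.004214] = 3.018147; exercise = 3.029538; V(3,2) = max -> 3.029538
  V(3,3) = exp(-r*dt) * [p*4.004214 + (1-p)*5.826789] = 4.924373; exercise = 4.936002; V(3,3) = max -> 4.936002
  V(2,0) = exp(-r*dt) * [p*0.000000 + (1-p)*1.017267] = 0.514841; exercise = 0.000000; V(2,0) = max -> 0.514841
  V(2,1) = exp(-r*dt) * [p*1.017267 + (1-p)*3.029538] = 2.035111; exercise = 2.010000; V(2,1) = max -> 2.035111
  V(2,2) = exp(-r*dt) * [p*3.029538 + (1-p)*4.936002] = 3.992701; exercise = 4.004214; V(2,2) = max -> 4.004214
  V(1,0) = exp(-r*dt) * [p*0.514841 + (1-p)*2.035111] = 1.283965; exercise = 0.943534; V(1,0) = max -> 1.283965
  V(1,1) = exp(-r*dt) * [p*2.035111 + (1-p)*4.004214] = 3.030535; exercise = 3.029538; V(1,1) = max -> 3.030535
  V(0,0) = exp(-r*dt) * [p*1.283965 + (1-p)*3.030535] = 2.167187; exercise = 2.010000; V(0,0) = max -> 2.167187

Answer: Price = V(0,0) = 2.1672


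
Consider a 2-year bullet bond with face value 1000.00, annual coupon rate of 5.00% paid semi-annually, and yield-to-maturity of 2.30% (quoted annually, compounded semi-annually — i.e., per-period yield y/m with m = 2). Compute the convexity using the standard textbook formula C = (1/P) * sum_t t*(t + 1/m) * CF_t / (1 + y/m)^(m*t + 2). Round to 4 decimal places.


Coupon per period c = face * coupon_rate / m = 25.000000
Periods per year m = 2; per-period yield y/m = 0.011500
Number of cashflows N = 4
Cashflows (t years, CF_t, discount factor 1/(1+y/m)^(m*t), PV):
  t = 0.5000: CF_t = 25.000000, DF = 0.988631, PV = 24.715769
  t = 1.0000: CF_t = 25.000000, DF = 0.977391, PV = 24.434769
  t = 1.5000: CF_t = 25.000000, DF = 0.966279, PV = 24.156964
  t = 2.0000: CF_t = 1025.000000, DF = 0.955293, PV = 979.175001
Price P = sum_t PV_t = 1052.482502
Convexity numerator sum_t t*(t + 1/m) * CF_t / (1+y/m)^(m*t + 2):
  t = 0.5000: term = 12.078482
  t = 1.0000: term = 35.823476
  t = 1.5000: term = 70.832379
  t = 2.0000: term = 4785.182955
Convexity = (1/P) * sum = 4903.917291 / 1052.482502 = 4.659381

Answer: Convexity = 4.6594


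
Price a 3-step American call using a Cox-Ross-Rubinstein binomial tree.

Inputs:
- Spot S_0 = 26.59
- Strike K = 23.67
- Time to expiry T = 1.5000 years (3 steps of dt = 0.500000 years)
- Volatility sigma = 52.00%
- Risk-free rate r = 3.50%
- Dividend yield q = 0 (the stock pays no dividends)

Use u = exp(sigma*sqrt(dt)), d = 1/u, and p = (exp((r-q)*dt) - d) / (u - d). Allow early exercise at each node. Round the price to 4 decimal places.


dt = T/N = 0.500000
u = exp(sigma*sqrt(dt)) = 1.444402; d = 1/u = 0.692328
p = (exp((r-q)*dt) - d) / (u - d) = 0.432572
Discount per step: exp(-r*dt) = 0.982652
Stock lattice S(k, i) with i counting down-moves:
  k=0: S(0,0) = 26.5900
  k=1: S(1,0) = 38.4067; S(1,1) = 18.4090
  k=2: S(2,0) = 55.4747; S(2,1) = 26.5900; S(2,2) = 12.7451
  k=3: S(3,0) = 80.1277; S(3,1) = 38.4067; S(3,2) = 18.4090; S(3,3) = 8.8238
Terminal payoffs V(N, i) = max(S_T - K, 0):
  V(3,0) = 56.457714; V(3,1) = 14.736654; V(3,2) = 0.000000; V(3,3) = 0.000000
Backward induction: V(k, i) = exp(-r*dt) * [p * V(k+1, i) + (1-p) * V(k+1, i+1)]; then take max(V_cont, immediate exercise) for American.
  V(2,0) = exp(-r*dt) * [p*56.457714 + (1-p)*14.736654] = 32.215277; exercise = 31.804655; V(2,0) = max -> 32.215277
  V(2,1) = exp(-r*dt) * [p*14.736654 + (1-p)*0.000000] = 6.264074; exercise = 2.920000; V(2,1) = max -> 6.264074
  V(2,2) = exp(-r*dt) * [p*0.000000 + (1-p)*0.000000] = 0.000000; exercise = 0.000000; V(2,2) = max -> 0.000000
  V(1,0) = exp(-r*dt) * [p*32.215277 + (1-p)*6.264074] = 17.186422; exercise = 14.736654; V(1,0) = max -> 17.186422
  V(1,1) = exp(-r*dt) * [p*6.264074 + (1-p)*0.000000] = 2.662655; exercise = 0.000000; V(1,1) = max -> 2.662655
  V(0,0) = exp(-r*dt) * [p*17.186422 + (1-p)*2.662655] = 8.790047; exercise = 2.920000; V(0,0) = max -> 8.790047

Answer: Price = V(0,0) = 8.7900


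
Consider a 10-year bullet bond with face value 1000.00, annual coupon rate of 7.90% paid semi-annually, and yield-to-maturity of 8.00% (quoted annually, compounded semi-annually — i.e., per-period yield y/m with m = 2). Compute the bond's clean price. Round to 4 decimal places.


Answer: Price = 993.2048

Derivation:
Coupon per period c = face * coupon_rate / m = 39.500000
Periods per year m = 2; per-period yield y/m = 0.040000
Number of cashflows N = 20
Cashflows (t years, CF_t, discount factor 1/(1+y/m)^(m*t), PV):
  t = 0.5000: CF_t = 39.500000, DF = 0.961538, PV = 37.980769
  t = 1.0000: CF_t = 39.500000, DF = 0.924556, PV = 36.519970
  t = 1.5000: CF_t = 39.500000, DF = 0.888996, PV = 35.115356
  t = 2.0000: CF_t = 39.500000, DF = 0.854804, PV = 33.764766
  t = 2.5000: CF_t = 39.500000, DF = 0.821927, PV = 32.466121
  t = 3.0000: CF_t = 39.500000, DF = 0.790315, PV = 31.217424
  t = 3.5000: CF_t = 39.500000, DF = 0.759918, PV = 30.016754
  t = 4.0000: CF_t = 39.500000, DF = 0.730690, PV = 28.862263
  t = 4.5000: CF_t = 39.500000, DF = 0.702587, PV = 27.752176
  t = 5.0000: CF_t = 39.500000, DF = 0.675564, PV = 26.684785
  t = 5.5000: CF_t = 39.500000, DF = 0.649581, PV = 25.658447
  t = 6.0000: CF_t = 39.500000, DF = 0.624597, PV = 24.671583
  t = 6.5000: CF_t = 39.500000, DF = 0.600574, PV = 23.722676
  t = 7.0000: CF_t = 39.500000, DF = 0.577475, PV = 22.810266
  t = 7.5000: CF_t = 39.500000, DF = 0.555265, PV = 21.932948
  t = 8.0000: CF_t = 39.500000, DF = 0.533908, PV = 21.089373
  t = 8.5000: CF_t = 39.500000, DF = 0.513373, PV = 20.278243
  t = 9.0000: CF_t = 39.500000, DF = 0.493628, PV = 19.498311
  t = 9.5000: CF_t = 39.500000, DF = 0.474642, PV = 18.748376
  t = 10.0000: CF_t = 1039.500000, DF = 0.456387, PV = 474.414231
Price P = sum_t PV_t = 993.204837


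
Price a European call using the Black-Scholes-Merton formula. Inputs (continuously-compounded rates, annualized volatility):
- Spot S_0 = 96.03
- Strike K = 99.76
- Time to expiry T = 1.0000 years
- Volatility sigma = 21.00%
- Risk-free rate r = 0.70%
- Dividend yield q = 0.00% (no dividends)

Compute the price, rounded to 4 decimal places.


d1 = (ln(S/K) + (r - q + 0.5*sigma^2) * T) / (sigma * sqrt(T)) = -0.04312695
d2 = d1 - sigma * sqrt(T) = -0.25312695
exp(-rT) = 0.99302444; exp(-qT) = 1.00000000
C = S_0 * exp(-qT) * N(d1) - K * exp(-rT) * N(d2)
N(d1) = 0.48280017; N(d2) = 0.40008506
C = 96.0300 * 1.00000000 * 0.48280017 - 99.7600 * 0.99302444 * 0.40008506 = 6.7292

Answer: Price = 6.7292


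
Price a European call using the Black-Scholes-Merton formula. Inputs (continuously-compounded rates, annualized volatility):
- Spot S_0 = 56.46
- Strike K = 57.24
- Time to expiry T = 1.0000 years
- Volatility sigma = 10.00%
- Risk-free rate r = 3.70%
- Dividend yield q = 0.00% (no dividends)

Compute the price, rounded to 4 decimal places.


d1 = (ln(S/K) + (r - q + 0.5*sigma^2) * T) / (sigma * sqrt(T)) = 0.28279468
d2 = d1 - sigma * sqrt(T) = 0.18279468
exp(-rT) = 0.96367614; exp(-qT) = 1.00000000
C = S_0 * exp(-qT) * N(d1) - K * exp(-rT) * N(d2)
N(d1) = 0.61133288; N(d2) = 0.57252044
C = 56.4600 * 1.00000000 * 0.61133288 - 57.2400 * 0.96367614 * 0.57252044 = 2.9352

Answer: Price = 2.9352


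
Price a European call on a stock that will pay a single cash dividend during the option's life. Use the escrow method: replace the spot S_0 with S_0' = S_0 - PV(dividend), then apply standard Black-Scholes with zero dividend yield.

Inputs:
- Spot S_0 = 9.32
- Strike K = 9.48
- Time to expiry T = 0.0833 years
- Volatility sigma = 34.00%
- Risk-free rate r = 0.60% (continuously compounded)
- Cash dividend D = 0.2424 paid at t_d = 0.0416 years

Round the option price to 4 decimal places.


Answer: Price = 0.1983

Derivation:
PV(D) = D * exp(-r * t_d) = 0.2424 * 0.99975043 = 0.24233950
S_0' = S_0 - PV(D) = 9.3200 - 0.24233950 = 9.07766050
d1 = (ln(S_0'/K) + (r + sigma^2/2)*T) / (sigma*sqrt(T)) = -0.38778462
d2 = d1 - sigma*sqrt(T) = -0.48591454
exp(-rT) = 0.99950032
N(d1) = 0.34908771; N(d2) = 0.31351388
C = S_0' * N(d1) - K * exp(-rT) * N(d2) = 9.07766050 * 0.34908771 - 9.4800 * 0.99950032 * 0.31351388 = 0.1983


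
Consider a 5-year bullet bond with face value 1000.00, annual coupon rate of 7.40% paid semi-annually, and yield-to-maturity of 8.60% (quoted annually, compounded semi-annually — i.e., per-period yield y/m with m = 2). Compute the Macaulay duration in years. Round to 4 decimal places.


Coupon per period c = face * coupon_rate / m = 37.000000
Periods per year m = 2; per-period yield y/m = 0.043000
Number of cashflows N = 10
Cashflows (t years, CF_t, discount factor 1/(1+y/m)^(m*t), PV):
  t = 0.5000: CF_t = 37.000000, DF = 0.958773, PV = 35.474593
  t = 1.0000: CF_t = 37.000000, DF = 0.919245, PV = 34.012073
  t = 1.5000: CF_t = 37.000000, DF = 0.881347, PV = 32.609850
  t = 2.0000: CF_t = 37.000000, DF = 0.845012, PV = 31.265436
  t = 2.5000: CF_t = 37.000000, DF = 0.810174, PV = 29.976449
  t = 3.0000: CF_t = 37.000000, DF = 0.776773, PV = 28.740603
  t = 3.5000: CF_t = 37.000000, DF = 0.744749, PV = 27.555707
  t = 4.0000: CF_t = 37.000000, DF = 0.714045, PV = 26.419662
  t = 4.5000: CF_t = 37.000000, DF = 0.684607, PV = 25.330453
  t = 5.0000: CF_t = 1037.000000, DF = 0.656382, PV = 680.668530
Price P = sum_t PV_t = 952.053356
Macaulay numerator sum_t t * PV_t:
  t * PV_t at t = 0.5000: 17.737296
  t * PV_t at t = 1.0000: 34.012073
  t * PV_t at t = 1.5000: 48.914775
  t * PV_t at t = 2.0000: 62.530872
  t * PV_t at t = 2.5000: 74.941122
  t * PV_t at t = 3.0000: 86.221809
  t * PV_t at t = 3.5000: 96.444976
  t * PV_t at t = 4.0000: 105.678648
  t * PV_t at t = 4.5000: 113.987036
  t * PV_t at t = 5.0000: 3403.342652
Macaulay duration D = (sum_t t * PV_t) / P = 4043.811259 / 952.053356 = 4.247463

Answer: Macaulay duration = 4.2475 years


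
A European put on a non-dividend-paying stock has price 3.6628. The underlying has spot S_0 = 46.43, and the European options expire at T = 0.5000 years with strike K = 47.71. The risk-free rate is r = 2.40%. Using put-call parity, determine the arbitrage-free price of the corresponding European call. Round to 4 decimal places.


Answer: Call price = 2.9519

Derivation:
Put-call parity: C - P = S_0 * exp(-qT) - K * exp(-rT).
S_0 * exp(-qT) = 46.4300 * 1.00000000 = 46.43000000
K * exp(-rT) = 47.7100 * 0.98807171 = 47.14090142
C = P + S*exp(-qT) - K*exp(-rT)
C = 3.6628 + 46.43000000 - 47.14090142 = 2.9519


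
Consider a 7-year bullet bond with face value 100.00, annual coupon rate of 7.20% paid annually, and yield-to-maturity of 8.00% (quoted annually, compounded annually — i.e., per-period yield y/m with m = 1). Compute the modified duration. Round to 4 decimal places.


Answer: Modified duration = 5.2840

Derivation:
Coupon per period c = face * coupon_rate / m = 7.200000
Periods per year m = 1; per-period yield y/m = 0.080000
Number of cashflows N = 7
Cashflows (t years, CF_t, discount factor 1/(1+y/m)^(m*t), PV):
  t = 1.0000: CF_t = 7.200000, DF = 0.925926, PV = 6.666667
  t = 2.0000: CF_t = 7.200000, DF = 0.857339, PV = 6.172840
  t = 3.0000: CF_t = 7.200000, DF = 0.793832, PV = 5.715592
  t = 4.0000: CF_t = 7.200000, DF = 0.735030, PV = 5.292215
  t = 5.0000: CF_t = 7.200000, DF = 0.680583, PV = 4.900199
  t = 6.0000: CF_t = 7.200000, DF = 0.630170, PV = 4.537221
  t = 7.0000: CF_t = 107.200000, DF = 0.583490, PV = 62.550170
Price P = sum_t PV_t = 95.834904
First compute Macaulay numerator sum_t t * PV_t:
  t * PV_t at t = 1.0000: 6.666667
  t * PV_t at t = 2.0000: 12.345679
  t * PV_t at t = 3.0000: 17.146776
  t * PV_t at t = 4.0000: 21.168860
  t * PV_t at t = 5.0000: 24.500995
  t * PV_t at t = 6.0000: 27.223328
  t * PV_t at t = 7.0000: 437.851193
Macaulay duration D = 546.903497 / 95.834904 = 5.706726
Modified duration = D / (1 + y/m) = 5.706726 / (1 + 0.080000) = 5.284005
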